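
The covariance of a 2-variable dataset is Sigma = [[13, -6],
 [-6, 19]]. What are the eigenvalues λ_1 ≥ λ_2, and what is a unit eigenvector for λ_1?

Step 1 — characteristic polynomial of 2×2 Sigma:
  det(Sigma - λI) = λ² - trace · λ + det = 0.
  trace = 13 + 19 = 32, det = 13·19 - (-6)² = 211.
Step 2 — discriminant:
  Δ = trace² - 4·det = 1024 - 844 = 180.
Step 3 — eigenvalues:
  λ = (trace ± √Δ)/2 = (32 ± 13.4164)/2,
  λ_1 = 22.7082,  λ_2 = 9.2918.

Step 4 — unit eigenvector for λ_1: solve (Sigma - λ_1 I)v = 0. First row:
  (13 - 22.7082)·v_x + (-6)·v_y = 0, i.e. (-9.7082)·v_x + (-6)·v_y = 0,
  so v ∝ (b, λ_1 - a) = (-6, 9.7082); multiply by -1 so the first entry is positive: u = (6, -9.7082).
  ||u|| = √((6)² + (-9.7082)²) = √(130.2492) ≈ 11.4127,
  v_1 = u/||u|| ≈ (0.5257, -0.8507) (||v_1|| = 1).

λ_1 = 22.7082,  λ_2 = 9.2918;  v_1 ≈ (0.5257, -0.8507)


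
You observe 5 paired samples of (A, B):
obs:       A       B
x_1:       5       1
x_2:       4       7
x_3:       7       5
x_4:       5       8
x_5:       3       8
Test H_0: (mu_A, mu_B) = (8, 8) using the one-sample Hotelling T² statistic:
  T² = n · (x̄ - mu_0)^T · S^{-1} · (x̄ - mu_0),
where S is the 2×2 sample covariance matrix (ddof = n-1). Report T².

Step 1 — sample mean vector:
  mean(A) = (5 + 4 + 7 + 5 + 3) / 5 = 24/5 = 4.8
  mean(B) = (1 + 7 + 5 + 8 + 8) / 5 = 29/5 = 5.8
  x̄ = (4.8, 5.8),  deviation x̄ - mu_0 = (4.8, 5.8) - (8, 8) = (-3.2, -2.2).

Step 2 — sample covariance matrix, S[i,j] = (1/(n-1)) · Σ_k (x_{k,i} - mean_i) · (x_{k,j} - mean_j), divisor n-1 = 4:
  S[A,A] = ((0.2)·(0.2) + (-0.8)·(-0.8) + (2.2)·(2.2) + (0.2)·(0.2) + (-1.8)·(-1.8)) / 4 = 8.8/4 = 2.2
  S[A,B] = ((0.2)·(-4.8) + (-0.8)·(1.2) + (2.2)·(-0.8) + (0.2)·(2.2) + (-1.8)·(2.2)) / 4 = -7.2/4 = -1.8
  S[B,B] = ((-4.8)·(-4.8) + (1.2)·(1.2) + (-0.8)·(-0.8) + (2.2)·(2.2) + (2.2)·(2.2)) / 4 = 34.8/4 = 8.7
  S = [[2.2, -1.8],
 [-1.8, 8.7]].

Step 3 — invert S. det(S) = 2.2·8.7 - (-1.8)² = 15.9.
  S^{-1} = (1/det) · [[d, -b], [-b, a]] = [[0.5472, 0.1132],
 [0.1132, 0.1384]].

Step 4 — quadratic form (x̄ - mu_0)^T · S^{-1} · (x̄ - mu_0):
  S^{-1} · (x̄ - mu_0) = (-2, -0.6667),
  (x̄ - mu_0)^T · [...] = (-3.2)·(-2) + (-2.2)·(-0.6667) = 7.8667.

Step 5 — scale by n: T² = 5 · 7.8667 = 39.3333.

T² ≈ 39.3333


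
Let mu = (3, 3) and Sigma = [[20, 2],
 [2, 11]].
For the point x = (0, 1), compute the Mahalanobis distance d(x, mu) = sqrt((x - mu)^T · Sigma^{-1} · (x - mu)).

Step 1 — centre the observation: (x - mu) = (-3, -2).

Step 2 — invert Sigma. det(Sigma) = 20·11 - (2)² = 216.
  Sigma^{-1} = (1/det) · [[d, -b], [-b, a]] = [[0.0509, -0.0093],
 [-0.0093, 0.0926]].

Step 3 — form the quadratic (x - mu)^T · Sigma^{-1} · (x - mu):
  Sigma^{-1} · (x - mu) = (-0.1343, -0.1574).
  (x - mu)^T · [Sigma^{-1} · (x - mu)] = (-3)·(-0.1343) + (-2)·(-0.1574) = 0.7176.

Step 4 — take square root: d = √(0.7176) ≈ 0.8471.

d(x, mu) = √(0.7176) ≈ 0.8471


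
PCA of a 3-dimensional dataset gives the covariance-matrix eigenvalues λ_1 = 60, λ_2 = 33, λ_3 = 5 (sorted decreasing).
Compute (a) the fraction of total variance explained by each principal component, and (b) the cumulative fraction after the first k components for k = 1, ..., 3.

Step 1 — total variance = trace(Sigma) = Σ λ_i = 60 + 33 + 5 = 98.

Step 2 — fraction explained by component i = λ_i / Σ λ:
  PC1: 60/98 = 0.6122
  PC2: 33/98 = 0.3367
  PC3: 5/98 = 0.051

Step 3 — cumulative fraction after k components = (λ_1 + ... + λ_k) / Σ λ:
  k = 1: 60/98 = 0.6122
  k = 2: (60 + 33)/98 = 93/98 = 0.949
  k = 3: (60 + 33 + 5)/98 = 98/98 = 1

Summary (fraction, with percent):

explained: PC1 0.6122 (61.22%), PC2 0.3367 (33.67%), PC3 0.051 (5.1%);  cumulative: 0.6122, 0.949, 1


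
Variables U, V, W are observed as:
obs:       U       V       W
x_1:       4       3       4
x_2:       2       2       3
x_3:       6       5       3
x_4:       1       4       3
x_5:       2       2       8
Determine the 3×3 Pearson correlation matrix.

Step 1 — column means:
  mean(U) = (4 + 2 + 6 + 1 + 2) / 5 = 15/5 = 3
  mean(V) = (3 + 2 + 5 + 4 + 2) / 5 = 16/5 = 3.2
  mean(W) = (4 + 3 + 3 + 3 + 8) / 5 = 21/5 = 4.2

Step 2 — sample variances and covariances s[i,j] = (1/(n-1)) · Σ_k (x_{k,i} - mean_i) · (x_{k,j} - mean_j), with n-1 = 4:
  s[U,U] = ((1)·(1) + (-1)·(-1) + (3)·(3) + (-2)·(-2) + (-1)·(-1)) / 4 = 16/4 = 4
  s[U,V] = ((1)·(-0.2) + (-1)·(-1.2) + (3)·(1.8) + (-2)·(0.8) + (-1)·(-1.2)) / 4 = 6/4 = 1.5
  s[U,W] = ((1)·(-0.2) + (-1)·(-1.2) + (3)·(-1.2) + (-2)·(-1.2) + (-1)·(3.8)) / 4 = -4/4 = -1
  s[V,V] = ((-0.2)·(-0.2) + (-1.2)·(-1.2) + (1.8)·(1.8) + (0.8)·(0.8) + (-1.2)·(-1.2)) / 4 = 6.8/4 = 1.7
  s[V,W] = ((-0.2)·(-0.2) + (-1.2)·(-1.2) + (1.8)·(-1.2) + (0.8)·(-1.2) + (-1.2)·(3.8)) / 4 = -6.2/4 = -1.55
  s[W,W] = ((-0.2)·(-0.2) + (-1.2)·(-1.2) + (-1.2)·(-1.2) + (-1.2)·(-1.2) + (3.8)·(3.8)) / 4 = 18.8/4 = 4.7
  Sample standard deviations s_i = √(s[i,i]):
  s(U) = √(4) = 2
  s(V) = √(1.7) = 1.3038
  s(W) = √(4.7) = 2.1679

Step 3 — r_{ij} = s_{ij} / (s_i · s_j):
  r[U,U] = 1 (diagonal).
  r[U,V] = 1.5 / (2 · 1.3038) = 1.5 / 2.6077 = 0.5752
  r[U,W] = -1 / (2 · 2.1679) = -1 / 4.3359 = -0.2306
  r[V,V] = 1 (diagonal).
  r[V,W] = -1.55 / (1.3038 · 2.1679) = -1.55 / 2.8267 = -0.5484
  r[W,W] = 1 (diagonal).

R is symmetric with unit diagonal. Assembling:

R = [[1, 0.5752, -0.2306],
 [0.5752, 1, -0.5484],
 [-0.2306, -0.5484, 1]]


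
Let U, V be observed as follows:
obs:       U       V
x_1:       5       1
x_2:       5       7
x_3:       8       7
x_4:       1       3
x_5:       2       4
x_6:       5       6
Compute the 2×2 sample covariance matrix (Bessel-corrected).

Step 1 — column means:
  mean(U) = (5 + 5 + 8 + 1 + 2 + 5) / 6 = 26/6 = 4.3333
  mean(V) = (1 + 7 + 7 + 3 + 4 + 6) / 6 = 28/6 = 4.6667

Step 2 — sample covariance S[i,j] = (1/(n-1)) · Σ_k (x_{k,i} - mean_i) · (x_{k,j} - mean_j), with n-1 = 5.
  S[U,U] = ((0.6667)·(0.6667) + (0.6667)·(0.6667) + (3.6667)·(3.6667) + (-3.3333)·(-3.3333) + (-2.3333)·(-2.3333) + (0.6667)·(0.6667)) / 5 = 31.3333/5 = 6.2667
  S[U,V] = ((0.6667)·(-3.6667) + (0.6667)·(2.3333) + (3.6667)·(2.3333) + (-3.3333)·(-1.6667) + (-2.3333)·(-0.6667) + (0.6667)·(1.3333)) / 5 = 15.6667/5 = 3.1333
  S[V,V] = ((-3.6667)·(-3.6667) + (2.3333)·(2.3333) + (2.3333)·(2.3333) + (-1.6667)·(-1.6667) + (-0.6667)·(-0.6667) + (1.3333)·(1.3333)) / 5 = 29.3333/5 = 5.8667

S is symmetric (S[j,i] = S[i,j]). Assembling:

S = [[6.2667, 3.1333],
 [3.1333, 5.8667]]


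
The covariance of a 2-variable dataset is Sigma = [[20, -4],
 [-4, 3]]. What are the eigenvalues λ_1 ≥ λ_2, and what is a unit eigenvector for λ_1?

Step 1 — characteristic polynomial of 2×2 Sigma:
  det(Sigma - λI) = λ² - trace · λ + det = 0.
  trace = 20 + 3 = 23, det = 20·3 - (-4)² = 44.
Step 2 — discriminant:
  Δ = trace² - 4·det = 529 - 176 = 353.
Step 3 — eigenvalues:
  λ = (trace ± √Δ)/2 = (23 ± 18.7883)/2,
  λ_1 = 20.8941,  λ_2 = 2.1059.

Step 4 — unit eigenvector for λ_1: solve (Sigma - λ_1 I)v = 0. First row:
  (20 - 20.8941)·v_x + (-4)·v_y = 0, i.e. (-0.8941)·v_x + (-4)·v_y = 0,
  so v ∝ (b, λ_1 - a) = (-4, 0.8941); multiply by -1 so the first entry is positive: u = (4, -0.8941).
  ||u|| = √((4)² + (-0.8941)²) = √(16.7995) ≈ 4.0987,
  v_1 = u/||u|| ≈ (0.9759, -0.2182) (||v_1|| = 1).

λ_1 = 20.8941,  λ_2 = 2.1059;  v_1 ≈ (0.9759, -0.2182)


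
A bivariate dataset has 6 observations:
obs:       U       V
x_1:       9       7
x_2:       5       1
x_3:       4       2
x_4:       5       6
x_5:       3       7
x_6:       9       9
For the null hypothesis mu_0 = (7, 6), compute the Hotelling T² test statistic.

Step 1 — sample mean vector:
  mean(U) = (9 + 5 + 4 + 5 + 3 + 9) / 6 = 35/6 = 5.8333
  mean(V) = (7 + 1 + 2 + 6 + 7 + 9) / 6 = 32/6 = 5.3333
  x̄ = (5.8333, 5.3333),  deviation x̄ - mu_0 = (5.8333, 5.3333) - (7, 6) = (-1.1667, -0.6667).

Step 2 — sample covariance matrix, S[i,j] = (1/(n-1)) · Σ_k (x_{k,i} - mean_i) · (x_{k,j} - mean_j), divisor n-1 = 5:
  S[U,U] = ((3.1667)·(3.1667) + (-0.8333)·(-0.8333) + (-1.8333)·(-1.8333) + (-0.8333)·(-0.8333) + (-2.8333)·(-2.8333) + (3.1667)·(3.1667)) / 5 = 32.8333/5 = 6.5667
  S[U,V] = ((3.1667)·(1.6667) + (-0.8333)·(-4.3333) + (-1.8333)·(-3.3333) + (-0.8333)·(0.6667) + (-2.8333)·(1.6667) + (3.1667)·(3.6667)) / 5 = 21.3333/5 = 4.2667
  S[V,V] = ((1.6667)·(1.6667) + (-4.3333)·(-4.3333) + (-3.3333)·(-3.3333) + (0.6667)·(0.6667) + (1.6667)·(1.6667) + (3.6667)·(3.6667)) / 5 = 49.3333/5 = 9.8667
  S = [[6.5667, 4.2667],
 [4.2667, 9.8667]].

Step 3 — invert S. det(S) = 6.5667·9.8667 - (4.2667)² = 46.5867.
  S^{-1} = (1/det) · [[d, -b], [-b, a]] = [[0.2118, -0.0916],
 [-0.0916, 0.141]].

Step 4 — quadratic form (x̄ - mu_0)^T · S^{-1} · (x̄ - mu_0):
  S^{-1} · (x̄ - mu_0) = (-0.186, 0.0129),
  (x̄ - mu_0)^T · [...] = (-1.1667)·(-0.186) + (-0.6667)·(0.0129) = 0.2085.

Step 5 — scale by n: T² = 6 · 0.2085 = 1.2507.

T² ≈ 1.2507


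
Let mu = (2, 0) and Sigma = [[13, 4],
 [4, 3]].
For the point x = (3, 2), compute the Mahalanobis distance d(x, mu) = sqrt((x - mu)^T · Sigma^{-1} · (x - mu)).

Step 1 — centre the observation: (x - mu) = (1, 2).

Step 2 — invert Sigma. det(Sigma) = 13·3 - (4)² = 23.
  Sigma^{-1} = (1/det) · [[d, -b], [-b, a]] = [[0.1304, -0.1739],
 [-0.1739, 0.5652]].

Step 3 — form the quadratic (x - mu)^T · Sigma^{-1} · (x - mu):
  Sigma^{-1} · (x - mu) = (-0.2174, 0.9565).
  (x - mu)^T · [Sigma^{-1} · (x - mu)] = (1)·(-0.2174) + (2)·(0.9565) = 1.6957.

Step 4 — take square root: d = √(1.6957) ≈ 1.3022.

d(x, mu) = √(1.6957) ≈ 1.3022


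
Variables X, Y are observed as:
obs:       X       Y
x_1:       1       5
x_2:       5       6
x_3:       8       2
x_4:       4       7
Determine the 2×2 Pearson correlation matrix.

Step 1 — column means:
  mean(X) = (1 + 5 + 8 + 4) / 4 = 18/4 = 4.5
  mean(Y) = (5 + 6 + 2 + 7) / 4 = 20/4 = 5

Step 2 — sample variances and covariances s[i,j] = (1/(n-1)) · Σ_k (x_{k,i} - mean_i) · (x_{k,j} - mean_j), with n-1 = 3:
  s[X,X] = ((-3.5)·(-3.5) + (0.5)·(0.5) + (3.5)·(3.5) + (-0.5)·(-0.5)) / 3 = 25/3 = 8.3333
  s[X,Y] = ((-3.5)·(0) + (0.5)·(1) + (3.5)·(-3) + (-0.5)·(2)) / 3 = -11/3 = -3.6667
  s[Y,Y] = ((0)·(0) + (1)·(1) + (-3)·(-3) + (2)·(2)) / 3 = 14/3 = 4.6667
  Sample standard deviations s_i = √(s[i,i]):
  s(X) = √(8.3333) = 2.8868
  s(Y) = √(4.6667) = 2.1602

Step 3 — r_{ij} = s_{ij} / (s_i · s_j):
  r[X,X] = 1 (diagonal).
  r[X,Y] = -3.6667 / (2.8868 · 2.1602) = -3.6667 / 6.2361 = -0.588
  r[Y,Y] = 1 (diagonal).

R is symmetric with unit diagonal. Assembling:

R = [[1, -0.588],
 [-0.588, 1]]


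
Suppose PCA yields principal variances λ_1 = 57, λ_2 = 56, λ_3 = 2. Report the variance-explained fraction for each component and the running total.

Step 1 — total variance = trace(Sigma) = Σ λ_i = 57 + 56 + 2 = 115.

Step 2 — fraction explained by component i = λ_i / Σ λ:
  PC1: 57/115 = 0.4957
  PC2: 56/115 = 0.487
  PC3: 2/115 = 0.0174

Step 3 — cumulative fraction after k components = (λ_1 + ... + λ_k) / Σ λ:
  k = 1: 57/115 = 0.4957
  k = 2: (57 + 56)/115 = 113/115 = 0.9826
  k = 3: (57 + 56 + 2)/115 = 115/115 = 1

Summary (fraction, with percent):

explained: PC1 0.4957 (49.57%), PC2 0.487 (48.7%), PC3 0.0174 (1.74%);  cumulative: 0.4957, 0.9826, 1


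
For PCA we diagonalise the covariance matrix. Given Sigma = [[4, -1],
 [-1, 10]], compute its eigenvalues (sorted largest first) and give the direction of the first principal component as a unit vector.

Step 1 — characteristic polynomial of 2×2 Sigma:
  det(Sigma - λI) = λ² - trace · λ + det = 0.
  trace = 4 + 10 = 14, det = 4·10 - (-1)² = 39.
Step 2 — discriminant:
  Δ = trace² - 4·det = 196 - 156 = 40.
Step 3 — eigenvalues:
  λ = (trace ± √Δ)/2 = (14 ± 6.3246)/2,
  λ_1 = 10.1623,  λ_2 = 3.8377.

Step 4 — unit eigenvector for λ_1: solve (Sigma - λ_1 I)v = 0. First row:
  (4 - 10.1623)·v_x + (-1)·v_y = 0, i.e. (-6.1623)·v_x + (-1)·v_y = 0,
  so v ∝ (b, λ_1 - a) = (-1, 6.1623); multiply by -1 so the first entry is positive: u = (1, -6.1623).
  ||u|| = √((1)² + (-6.1623)²) = √(38.9737) ≈ 6.2429,
  v_1 = u/||u|| ≈ (0.1602, -0.9871) (||v_1|| = 1).

λ_1 = 10.1623,  λ_2 = 3.8377;  v_1 ≈ (0.1602, -0.9871)


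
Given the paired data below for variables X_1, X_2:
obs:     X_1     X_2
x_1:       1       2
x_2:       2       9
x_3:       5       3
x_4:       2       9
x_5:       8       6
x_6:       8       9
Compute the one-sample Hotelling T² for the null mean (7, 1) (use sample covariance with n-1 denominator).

Step 1 — sample mean vector:
  mean(X_1) = (1 + 2 + 5 + 2 + 8 + 8) / 6 = 26/6 = 4.3333
  mean(X_2) = (2 + 9 + 3 + 9 + 6 + 9) / 6 = 38/6 = 6.3333
  x̄ = (4.3333, 6.3333),  deviation x̄ - mu_0 = (4.3333, 6.3333) - (7, 1) = (-2.6667, 5.3333).

Step 2 — sample covariance matrix, S[i,j] = (1/(n-1)) · Σ_k (x_{k,i} - mean_i) · (x_{k,j} - mean_j), divisor n-1 = 5:
  S[X_1,X_1] = ((-3.3333)·(-3.3333) + (-2.3333)·(-2.3333) + (0.6667)·(0.6667) + (-2.3333)·(-2.3333) + (3.6667)·(3.6667) + (3.6667)·(3.6667)) / 5 = 49.3333/5 = 9.8667
  S[X_1,X_2] = ((-3.3333)·(-4.3333) + (-2.3333)·(2.6667) + (0.6667)·(-3.3333) + (-2.3333)·(2.6667) + (3.6667)·(-0.3333) + (3.6667)·(2.6667)) / 5 = 8.3333/5 = 1.6667
  S[X_2,X_2] = ((-4.3333)·(-4.3333) + (2.6667)·(2.6667) + (-3.3333)·(-3.3333) + (2.6667)·(2.6667) + (-0.3333)·(-0.3333) + (2.6667)·(2.6667)) / 5 = 51.3333/5 = 10.2667
  S = [[9.8667, 1.6667],
 [1.6667, 10.2667]].

Step 3 — invert S. det(S) = 9.8667·10.2667 - (1.6667)² = 98.52.
  S^{-1} = (1/det) · [[d, -b], [-b, a]] = [[0.1042, -0.0169],
 [-0.0169, 0.1001]].

Step 4 — quadratic form (x̄ - mu_0)^T · S^{-1} · (x̄ - mu_0):
  S^{-1} · (x̄ - mu_0) = (-0.3681, 0.5792),
  (x̄ - mu_0)^T · [...] = (-2.6667)·(-0.3681) + (5.3333)·(0.5792) = 4.0709.

Step 5 — scale by n: T² = 6 · 4.0709 = 24.4255.

T² ≈ 24.4255


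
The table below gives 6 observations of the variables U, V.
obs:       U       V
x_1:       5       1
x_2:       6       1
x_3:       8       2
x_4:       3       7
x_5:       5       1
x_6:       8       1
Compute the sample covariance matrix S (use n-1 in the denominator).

Step 1 — column means:
  mean(U) = (5 + 6 + 8 + 3 + 5 + 8) / 6 = 35/6 = 5.8333
  mean(V) = (1 + 1 + 2 + 7 + 1 + 1) / 6 = 13/6 = 2.1667

Step 2 — sample covariance S[i,j] = (1/(n-1)) · Σ_k (x_{k,i} - mean_i) · (x_{k,j} - mean_j), with n-1 = 5.
  S[U,U] = ((-0.8333)·(-0.8333) + (0.1667)·(0.1667) + (2.1667)·(2.1667) + (-2.8333)·(-2.8333) + (-0.8333)·(-0.8333) + (2.1667)·(2.1667)) / 5 = 18.8333/5 = 3.7667
  S[U,V] = ((-0.8333)·(-1.1667) + (0.1667)·(-1.1667) + (2.1667)·(-0.1667) + (-2.8333)·(4.8333) + (-0.8333)·(-1.1667) + (2.1667)·(-1.1667)) / 5 = -14.8333/5 = -2.9667
  S[V,V] = ((-1.1667)·(-1.1667) + (-1.1667)·(-1.1667) + (-0.1667)·(-0.1667) + (4.8333)·(4.8333) + (-1.1667)·(-1.1667) + (-1.1667)·(-1.1667)) / 5 = 28.8333/5 = 5.7667

S is symmetric (S[j,i] = S[i,j]). Assembling:

S = [[3.7667, -2.9667],
 [-2.9667, 5.7667]]


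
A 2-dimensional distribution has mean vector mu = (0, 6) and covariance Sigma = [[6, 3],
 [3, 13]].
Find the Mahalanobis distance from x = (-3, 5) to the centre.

Step 1 — centre the observation: (x - mu) = (-3, -1).

Step 2 — invert Sigma. det(Sigma) = 6·13 - (3)² = 69.
  Sigma^{-1} = (1/det) · [[d, -b], [-b, a]] = [[0.1884, -0.0435],
 [-0.0435, 0.087]].

Step 3 — form the quadratic (x - mu)^T · Sigma^{-1} · (x - mu):
  Sigma^{-1} · (x - mu) = (-0.5217, 0.0435).
  (x - mu)^T · [Sigma^{-1} · (x - mu)] = (-3)·(-0.5217) + (-1)·(0.0435) = 1.5217.

Step 4 — take square root: d = √(1.5217) ≈ 1.2336.

d(x, mu) = √(1.5217) ≈ 1.2336


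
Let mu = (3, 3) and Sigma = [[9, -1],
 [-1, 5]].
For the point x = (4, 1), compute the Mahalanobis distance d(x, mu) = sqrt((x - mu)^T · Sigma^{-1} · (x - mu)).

Step 1 — centre the observation: (x - mu) = (1, -2).

Step 2 — invert Sigma. det(Sigma) = 9·5 - (-1)² = 44.
  Sigma^{-1} = (1/det) · [[d, -b], [-b, a]] = [[0.1136, 0.0227],
 [0.0227, 0.2045]].

Step 3 — form the quadratic (x - mu)^T · Sigma^{-1} · (x - mu):
  Sigma^{-1} · (x - mu) = (0.0682, -0.3864).
  (x - mu)^T · [Sigma^{-1} · (x - mu)] = (1)·(0.0682) + (-2)·(-0.3864) = 0.8409.

Step 4 — take square root: d = √(0.8409) ≈ 0.917.

d(x, mu) = √(0.8409) ≈ 0.917


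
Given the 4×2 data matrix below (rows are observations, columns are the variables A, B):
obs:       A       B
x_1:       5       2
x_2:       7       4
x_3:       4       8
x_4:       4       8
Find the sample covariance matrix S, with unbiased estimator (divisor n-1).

Step 1 — column means:
  mean(A) = (5 + 7 + 4 + 4) / 4 = 20/4 = 5
  mean(B) = (2 + 4 + 8 + 8) / 4 = 22/4 = 5.5

Step 2 — sample covariance S[i,j] = (1/(n-1)) · Σ_k (x_{k,i} - mean_i) · (x_{k,j} - mean_j), with n-1 = 3.
  S[A,A] = ((0)·(0) + (2)·(2) + (-1)·(-1) + (-1)·(-1)) / 3 = 6/3 = 2
  S[A,B] = ((0)·(-3.5) + (2)·(-1.5) + (-1)·(2.5) + (-1)·(2.5)) / 3 = -8/3 = -2.6667
  S[B,B] = ((-3.5)·(-3.5) + (-1.5)·(-1.5) + (2.5)·(2.5) + (2.5)·(2.5)) / 3 = 27/3 = 9

S is symmetric (S[j,i] = S[i,j]). Assembling:

S = [[2, -2.6667],
 [-2.6667, 9]]


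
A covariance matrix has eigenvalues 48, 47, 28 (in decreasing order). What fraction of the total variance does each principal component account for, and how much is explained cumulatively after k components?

Step 1 — total variance = trace(Sigma) = Σ λ_i = 48 + 47 + 28 = 123.

Step 2 — fraction explained by component i = λ_i / Σ λ:
  PC1: 48/123 = 0.3902
  PC2: 47/123 = 0.3821
  PC3: 28/123 = 0.2276

Step 3 — cumulative fraction after k components = (λ_1 + ... + λ_k) / Σ λ:
  k = 1: 48/123 = 0.3902
  k = 2: (48 + 47)/123 = 95/123 = 0.7724
  k = 3: (48 + 47 + 28)/123 = 123/123 = 1

Summary (fraction, with percent):

explained: PC1 0.3902 (39.02%), PC2 0.3821 (38.21%), PC3 0.2276 (22.76%);  cumulative: 0.3902, 0.7724, 1


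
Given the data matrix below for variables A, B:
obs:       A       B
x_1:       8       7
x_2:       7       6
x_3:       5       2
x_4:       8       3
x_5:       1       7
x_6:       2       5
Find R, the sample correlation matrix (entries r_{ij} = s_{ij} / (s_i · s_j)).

Step 1 — column means:
  mean(A) = (8 + 7 + 5 + 8 + 1 + 2) / 6 = 31/6 = 5.1667
  mean(B) = (7 + 6 + 2 + 3 + 7 + 5) / 6 = 30/6 = 5

Step 2 — sample variances and covariances s[i,j] = (1/(n-1)) · Σ_k (x_{k,i} - mean_i) · (x_{k,j} - mean_j), with n-1 = 5:
  s[A,A] = ((2.8333)·(2.8333) + (1.8333)·(1.8333) + (-0.1667)·(-0.1667) + (2.8333)·(2.8333) + (-4.1667)·(-4.1667) + (-3.1667)·(-3.1667)) / 5 = 46.8333/5 = 9.3667
  s[A,B] = ((2.8333)·(2) + (1.8333)·(1) + (-0.1667)·(-3) + (2.8333)·(-2) + (-4.1667)·(2) + (-3.1667)·(0)) / 5 = -6/5 = -1.2
  s[B,B] = ((2)·(2) + (1)·(1) + (-3)·(-3) + (-2)·(-2) + (2)·(2) + (0)·(0)) / 5 = 22/5 = 4.4
  Sample standard deviations s_i = √(s[i,i]):
  s(A) = √(9.3667) = 3.0605
  s(B) = √(4.4) = 2.0976

Step 3 — r_{ij} = s_{ij} / (s_i · s_j):
  r[A,A] = 1 (diagonal).
  r[A,B] = -1.2 / (3.0605 · 2.0976) = -1.2 / 6.4198 = -0.1869
  r[B,B] = 1 (diagonal).

R is symmetric with unit diagonal. Assembling:

R = [[1, -0.1869],
 [-0.1869, 1]]


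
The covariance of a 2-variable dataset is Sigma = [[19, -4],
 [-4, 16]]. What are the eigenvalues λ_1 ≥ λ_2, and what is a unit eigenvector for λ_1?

Step 1 — characteristic polynomial of 2×2 Sigma:
  det(Sigma - λI) = λ² - trace · λ + det = 0.
  trace = 19 + 16 = 35, det = 19·16 - (-4)² = 288.
Step 2 — discriminant:
  Δ = trace² - 4·det = 1225 - 1152 = 73.
Step 3 — eigenvalues:
  λ = (trace ± √Δ)/2 = (35 ± 8.544)/2,
  λ_1 = 21.772,  λ_2 = 13.228.

Step 4 — unit eigenvector for λ_1: solve (Sigma - λ_1 I)v = 0. First row:
  (19 - 21.772)·v_x + (-4)·v_y = 0, i.e. (-2.772)·v_x + (-4)·v_y = 0,
  so v ∝ (b, λ_1 - a) = (-4, 2.772); multiply by -1 so the first entry is positive: u = (4, -2.772).
  ||u|| = √((4)² + (-2.772)²) = √(23.684) ≈ 4.8666,
  v_1 = u/||u|| ≈ (0.8219, -0.5696) (||v_1|| = 1).

λ_1 = 21.772,  λ_2 = 13.228;  v_1 ≈ (0.8219, -0.5696)


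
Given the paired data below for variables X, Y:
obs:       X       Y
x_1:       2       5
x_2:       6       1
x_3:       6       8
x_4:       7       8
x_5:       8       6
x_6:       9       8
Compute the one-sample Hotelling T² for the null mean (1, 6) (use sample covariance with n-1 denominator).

Step 1 — sample mean vector:
  mean(X) = (2 + 6 + 6 + 7 + 8 + 9) / 6 = 38/6 = 6.3333
  mean(Y) = (5 + 1 + 8 + 8 + 6 + 8) / 6 = 36/6 = 6
  x̄ = (6.3333, 6),  deviation x̄ - mu_0 = (6.3333, 6) - (1, 6) = (5.3333, 0).

Step 2 — sample covariance matrix, S[i,j] = (1/(n-1)) · Σ_k (x_{k,i} - mean_i) · (x_{k,j} - mean_j), divisor n-1 = 5:
  S[X,X] = ((-4.3333)·(-4.3333) + (-0.3333)·(-0.3333) + (-0.3333)·(-0.3333) + (0.6667)·(0.6667) + (1.6667)·(1.6667) + (2.6667)·(2.6667)) / 5 = 29.3333/5 = 5.8667
  S[X,Y] = ((-4.3333)·(-1) + (-0.3333)·(-5) + (-0.3333)·(2) + (0.6667)·(2) + (1.6667)·(0) + (2.6667)·(2)) / 5 = 12/5 = 2.4
  S[Y,Y] = ((-1)·(-1) + (-5)·(-5) + (2)·(2) + (2)·(2) + (0)·(0) + (2)·(2)) / 5 = 38/5 = 7.6
  S = [[5.8667, 2.4],
 [2.4, 7.6]].

Step 3 — invert S. det(S) = 5.8667·7.6 - (2.4)² = 38.8267.
  S^{-1} = (1/det) · [[d, -b], [-b, a]] = [[0.1957, -0.0618],
 [-0.0618, 0.1511]].

Step 4 — quadratic form (x̄ - mu_0)^T · S^{-1} · (x̄ - mu_0):
  S^{-1} · (x̄ - mu_0) = (1.044, -0.3297),
  (x̄ - mu_0)^T · [...] = (5.3333)·(1.044) + (0)·(-0.3297) = 5.5678.

Step 5 — scale by n: T² = 6 · 5.5678 = 33.4066.

T² ≈ 33.4066


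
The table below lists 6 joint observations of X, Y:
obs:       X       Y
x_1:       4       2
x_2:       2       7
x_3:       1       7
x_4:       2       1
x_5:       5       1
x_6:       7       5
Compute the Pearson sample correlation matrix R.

Step 1 — column means:
  mean(X) = (4 + 2 + 1 + 2 + 5 + 7) / 6 = 21/6 = 3.5
  mean(Y) = (2 + 7 + 7 + 1 + 1 + 5) / 6 = 23/6 = 3.8333

Step 2 — sample variances and covariances s[i,j] = (1/(n-1)) · Σ_k (x_{k,i} - mean_i) · (x_{k,j} - mean_j), with n-1 = 5:
  s[X,X] = ((0.5)·(0.5) + (-1.5)·(-1.5) + (-2.5)·(-2.5) + (-1.5)·(-1.5) + (1.5)·(1.5) + (3.5)·(3.5)) / 5 = 25.5/5 = 5.1
  s[X,Y] = ((0.5)·(-1.8333) + (-1.5)·(3.1667) + (-2.5)·(3.1667) + (-1.5)·(-2.8333) + (1.5)·(-2.8333) + (3.5)·(1.1667)) / 5 = -9.5/5 = -1.9
  s[Y,Y] = ((-1.8333)·(-1.8333) + (3.1667)·(3.1667) + (3.1667)·(3.1667) + (-2.8333)·(-2.8333) + (-2.8333)·(-2.8333) + (1.1667)·(1.1667)) / 5 = 40.8333/5 = 8.1667
  Sample standard deviations s_i = √(s[i,i]):
  s(X) = √(5.1) = 2.2583
  s(Y) = √(8.1667) = 2.8577

Step 3 — r_{ij} = s_{ij} / (s_i · s_j):
  r[X,X] = 1 (diagonal).
  r[X,Y] = -1.9 / (2.2583 · 2.8577) = -1.9 / 6.4537 = -0.2944
  r[Y,Y] = 1 (diagonal).

R is symmetric with unit diagonal. Assembling:

R = [[1, -0.2944],
 [-0.2944, 1]]


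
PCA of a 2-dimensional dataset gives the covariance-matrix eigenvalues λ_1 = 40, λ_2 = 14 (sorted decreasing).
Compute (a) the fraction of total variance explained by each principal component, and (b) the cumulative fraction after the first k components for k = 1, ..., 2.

Step 1 — total variance = trace(Sigma) = Σ λ_i = 40 + 14 = 54.

Step 2 — fraction explained by component i = λ_i / Σ λ:
  PC1: 40/54 = 0.7407
  PC2: 14/54 = 0.2593

Step 3 — cumulative fraction after k components = (λ_1 + ... + λ_k) / Σ λ:
  k = 1: 40/54 = 0.7407
  k = 2: (40 + 14)/54 = 54/54 = 1

Summary (fraction, with percent):

explained: PC1 0.7407 (74.07%), PC2 0.2593 (25.93%);  cumulative: 0.7407, 1


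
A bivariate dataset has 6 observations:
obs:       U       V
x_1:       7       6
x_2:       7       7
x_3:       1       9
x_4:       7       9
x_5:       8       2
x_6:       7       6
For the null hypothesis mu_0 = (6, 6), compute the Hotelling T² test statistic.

Step 1 — sample mean vector:
  mean(U) = (7 + 7 + 1 + 7 + 8 + 7) / 6 = 37/6 = 6.1667
  mean(V) = (6 + 7 + 9 + 9 + 2 + 6) / 6 = 39/6 = 6.5
  x̄ = (6.1667, 6.5),  deviation x̄ - mu_0 = (6.1667, 6.5) - (6, 6) = (0.1667, 0.5).

Step 2 — sample covariance matrix, S[i,j] = (1/(n-1)) · Σ_k (x_{k,i} - mean_i) · (x_{k,j} - mean_j), divisor n-1 = 5:
  S[U,U] = ((0.8333)·(0.8333) + (0.8333)·(0.8333) + (-5.1667)·(-5.1667) + (0.8333)·(0.8333) + (1.8333)·(1.8333) + (0.8333)·(0.8333)) / 5 = 32.8333/5 = 6.5667
  S[U,V] = ((0.8333)·(-0.5) + (0.8333)·(0.5) + (-5.1667)·(2.5) + (0.8333)·(2.5) + (1.8333)·(-4.5) + (0.8333)·(-0.5)) / 5 = -19.5/5 = -3.9
  S[V,V] = ((-0.5)·(-0.5) + (0.5)·(0.5) + (2.5)·(2.5) + (2.5)·(2.5) + (-4.5)·(-4.5) + (-0.5)·(-0.5)) / 5 = 33.5/5 = 6.7
  S = [[6.5667, -3.9],
 [-3.9, 6.7]].

Step 3 — invert S. det(S) = 6.5667·6.7 - (-3.9)² = 28.7867.
  S^{-1} = (1/det) · [[d, -b], [-b, a]] = [[0.2327, 0.1355],
 [0.1355, 0.2281]].

Step 4 — quadratic form (x̄ - mu_0)^T · S^{-1} · (x̄ - mu_0):
  S^{-1} · (x̄ - mu_0) = (0.1065, 0.1366),
  (x̄ - mu_0)^T · [...] = (0.1667)·(0.1065) + (0.5)·(0.1366) = 0.0861.

Step 5 — scale by n: T² = 6 · 0.0861 = 0.5164.

T² ≈ 0.5164


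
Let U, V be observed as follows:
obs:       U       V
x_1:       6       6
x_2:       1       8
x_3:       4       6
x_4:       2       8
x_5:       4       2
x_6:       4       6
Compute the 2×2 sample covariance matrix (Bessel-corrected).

Step 1 — column means:
  mean(U) = (6 + 1 + 4 + 2 + 4 + 4) / 6 = 21/6 = 3.5
  mean(V) = (6 + 8 + 6 + 8 + 2 + 6) / 6 = 36/6 = 6

Step 2 — sample covariance S[i,j] = (1/(n-1)) · Σ_k (x_{k,i} - mean_i) · (x_{k,j} - mean_j), with n-1 = 5.
  S[U,U] = ((2.5)·(2.5) + (-2.5)·(-2.5) + (0.5)·(0.5) + (-1.5)·(-1.5) + (0.5)·(0.5) + (0.5)·(0.5)) / 5 = 15.5/5 = 3.1
  S[U,V] = ((2.5)·(0) + (-2.5)·(2) + (0.5)·(0) + (-1.5)·(2) + (0.5)·(-4) + (0.5)·(0)) / 5 = -10/5 = -2
  S[V,V] = ((0)·(0) + (2)·(2) + (0)·(0) + (2)·(2) + (-4)·(-4) + (0)·(0)) / 5 = 24/5 = 4.8

S is symmetric (S[j,i] = S[i,j]). Assembling:

S = [[3.1, -2],
 [-2, 4.8]]


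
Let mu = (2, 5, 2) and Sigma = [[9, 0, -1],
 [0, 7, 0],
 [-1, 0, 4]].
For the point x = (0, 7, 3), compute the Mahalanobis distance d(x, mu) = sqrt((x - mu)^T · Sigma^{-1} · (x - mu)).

Step 1 — centre the observation: (x - mu) = (-2, 2, 1).

Step 2 — invert Sigma (cofactor / det for 3×3, or solve directly):
  Sigma^{-1} = [[0.1143, 0, 0.0286],
 [0, 0.1429, 0],
 [0.0286, 0, 0.2571]].

Step 3 — form the quadratic (x - mu)^T · Sigma^{-1} · (x - mu):
  Sigma^{-1} · (x - mu) = (-0.2, 0.2857, 0.2).
  (x - mu)^T · [Sigma^{-1} · (x - mu)] = (-2)·(-0.2) + (2)·(0.2857) + (1)·(0.2) = 1.1714.

Step 4 — take square root: d = √(1.1714) ≈ 1.0823.

d(x, mu) = √(1.1714) ≈ 1.0823


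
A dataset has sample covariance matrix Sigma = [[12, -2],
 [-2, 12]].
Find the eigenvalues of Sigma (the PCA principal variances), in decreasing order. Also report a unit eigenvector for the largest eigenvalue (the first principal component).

Step 1 — characteristic polynomial of 2×2 Sigma:
  det(Sigma - λI) = λ² - trace · λ + det = 0.
  trace = 12 + 12 = 24, det = 12·12 - (-2)² = 140.
Step 2 — discriminant:
  Δ = trace² - 4·det = 576 - 560 = 16.
Step 3 — eigenvalues:
  λ = (trace ± √Δ)/2 = (24 ± 4)/2,
  λ_1 = 14,  λ_2 = 10.

Step 4 — unit eigenvector for λ_1: solve (Sigma - λ_1 I)v = 0. First row:
  (12 - 14)·v_x + (-2)·v_y = 0, i.e. (-2)·v_x + (-2)·v_y = 0,
  so v ∝ (b, λ_1 - a) = (-2, 2); multiply by -1 so the first entry is positive: u = (2, -2).
  ||u|| = √((2)² + (-2)²) = √(8) ≈ 2.8284,
  v_1 = u/||u|| ≈ (0.7071, -0.7071) (||v_1|| = 1).

λ_1 = 14,  λ_2 = 10;  v_1 ≈ (0.7071, -0.7071)


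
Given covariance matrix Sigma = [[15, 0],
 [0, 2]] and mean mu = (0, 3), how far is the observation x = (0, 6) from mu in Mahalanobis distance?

Step 1 — centre the observation: (x - mu) = (0, 3).

Step 2 — invert Sigma. det(Sigma) = 15·2 - (0)² = 30.
  Sigma^{-1} = (1/det) · [[d, -b], [-b, a]] = [[0.0667, 0],
 [0, 0.5]].

Step 3 — form the quadratic (x - mu)^T · Sigma^{-1} · (x - mu):
  Sigma^{-1} · (x - mu) = (0, 1.5).
  (x - mu)^T · [Sigma^{-1} · (x - mu)] = (0)·(0) + (3)·(1.5) = 4.5.

Step 4 — take square root: d = √(4.5) ≈ 2.1213.

d(x, mu) = √(4.5) ≈ 2.1213


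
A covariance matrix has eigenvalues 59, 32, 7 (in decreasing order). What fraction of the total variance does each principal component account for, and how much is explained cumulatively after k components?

Step 1 — total variance = trace(Sigma) = Σ λ_i = 59 + 32 + 7 = 98.

Step 2 — fraction explained by component i = λ_i / Σ λ:
  PC1: 59/98 = 0.602
  PC2: 32/98 = 0.3265
  PC3: 7/98 = 0.0714

Step 3 — cumulative fraction after k components = (λ_1 + ... + λ_k) / Σ λ:
  k = 1: 59/98 = 0.602
  k = 2: (59 + 32)/98 = 91/98 = 0.9286
  k = 3: (59 + 32 + 7)/98 = 98/98 = 1

Summary (fraction, with percent):

explained: PC1 0.602 (60.2%), PC2 0.3265 (32.65%), PC3 0.0714 (7.14%);  cumulative: 0.602, 0.9286, 1


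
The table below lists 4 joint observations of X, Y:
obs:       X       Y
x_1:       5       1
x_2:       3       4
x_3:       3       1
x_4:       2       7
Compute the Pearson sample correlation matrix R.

Step 1 — column means:
  mean(X) = (5 + 3 + 3 + 2) / 4 = 13/4 = 3.25
  mean(Y) = (1 + 4 + 1 + 7) / 4 = 13/4 = 3.25

Step 2 — sample variances and covariances s[i,j] = (1/(n-1)) · Σ_k (x_{k,i} - mean_i) · (x_{k,j} - mean_j), with n-1 = 3:
  s[X,X] = ((1.75)·(1.75) + (-0.25)·(-0.25) + (-0.25)·(-0.25) + (-1.25)·(-1.25)) / 3 = 4.75/3 = 1.5833
  s[X,Y] = ((1.75)·(-2.25) + (-0.25)·(0.75) + (-0.25)·(-2.25) + (-1.25)·(3.75)) / 3 = -8.25/3 = -2.75
  s[Y,Y] = ((-2.25)·(-2.25) + (0.75)·(0.75) + (-2.25)·(-2.25) + (3.75)·(3.75)) / 3 = 24.75/3 = 8.25
  Sample standard deviations s_i = √(s[i,i]):
  s(X) = √(1.5833) = 1.2583
  s(Y) = √(8.25) = 2.8723

Step 3 — r_{ij} = s_{ij} / (s_i · s_j):
  r[X,X] = 1 (diagonal).
  r[X,Y] = -2.75 / (1.2583 · 2.8723) = -2.75 / 3.6142 = -0.7609
  r[Y,Y] = 1 (diagonal).

R is symmetric with unit diagonal. Assembling:

R = [[1, -0.7609],
 [-0.7609, 1]]


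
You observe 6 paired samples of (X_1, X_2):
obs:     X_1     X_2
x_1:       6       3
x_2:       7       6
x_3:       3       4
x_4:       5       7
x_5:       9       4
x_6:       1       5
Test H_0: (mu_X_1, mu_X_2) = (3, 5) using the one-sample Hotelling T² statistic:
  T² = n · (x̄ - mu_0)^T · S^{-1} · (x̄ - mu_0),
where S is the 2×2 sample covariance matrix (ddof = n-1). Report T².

Step 1 — sample mean vector:
  mean(X_1) = (6 + 7 + 3 + 5 + 9 + 1) / 6 = 31/6 = 5.1667
  mean(X_2) = (3 + 6 + 4 + 7 + 4 + 5) / 6 = 29/6 = 4.8333
  x̄ = (5.1667, 4.8333),  deviation x̄ - mu_0 = (5.1667, 4.8333) - (3, 5) = (2.1667, -0.1667).

Step 2 — sample covariance matrix, S[i,j] = (1/(n-1)) · Σ_k (x_{k,i} - mean_i) · (x_{k,j} - mean_j), divisor n-1 = 5:
  S[X_1,X_1] = ((0.8333)·(0.8333) + (1.8333)·(1.8333) + (-2.1667)·(-2.1667) + (-0.1667)·(-0.1667) + (3.8333)·(3.8333) + (-4.1667)·(-4.1667)) / 5 = 40.8333/5 = 8.1667
  S[X_1,X_2] = ((0.8333)·(-1.8333) + (1.8333)·(1.1667) + (-2.1667)·(-0.8333) + (-0.1667)·(2.1667) + (3.8333)·(-0.8333) + (-4.1667)·(0.1667)) / 5 = -1.8333/5 = -0.3667
  S[X_2,X_2] = ((-1.8333)·(-1.8333) + (1.1667)·(1.1667) + (-0.8333)·(-0.8333) + (2.1667)·(2.1667) + (-0.8333)·(-0.8333) + (0.1667)·(0.1667)) / 5 = 10.8333/5 = 2.1667
  S = [[8.1667, -0.3667],
 [-0.3667, 2.1667]].

Step 3 — invert S. det(S) = 8.1667·2.1667 - (-0.3667)² = 17.56.
  S^{-1} = (1/det) · [[d, -b], [-b, a]] = [[0.1234, 0.0209],
 [0.0209, 0.4651]].

Step 4 — quadratic form (x̄ - mu_0)^T · S^{-1} · (x̄ - mu_0):
  S^{-1} · (x̄ - mu_0) = (0.2639, -0.0323),
  (x̄ - mu_0)^T · [...] = (2.1667)·(0.2639) + (-0.1667)·(-0.0323) = 0.5771.

Step 5 — scale by n: T² = 6 · 0.5771 = 3.4624.

T² ≈ 3.4624


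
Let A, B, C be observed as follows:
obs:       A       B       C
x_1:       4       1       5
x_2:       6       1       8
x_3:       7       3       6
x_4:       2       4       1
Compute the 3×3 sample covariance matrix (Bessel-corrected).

Step 1 — column means:
  mean(A) = (4 + 6 + 7 + 2) / 4 = 19/4 = 4.75
  mean(B) = (1 + 1 + 3 + 4) / 4 = 9/4 = 2.25
  mean(C) = (5 + 8 + 6 + 1) / 4 = 20/4 = 5

Step 2 — sample covariance S[i,j] = (1/(n-1)) · Σ_k (x_{k,i} - mean_i) · (x_{k,j} - mean_j), with n-1 = 3.
  S[A,A] = ((-0.75)·(-0.75) + (1.25)·(1.25) + (2.25)·(2.25) + (-2.75)·(-2.75)) / 3 = 14.75/3 = 4.9167
  S[A,B] = ((-0.75)·(-1.25) + (1.25)·(-1.25) + (2.25)·(0.75) + (-2.75)·(1.75)) / 3 = -3.75/3 = -1.25
  S[A,C] = ((-0.75)·(0) + (1.25)·(3) + (2.25)·(1) + (-2.75)·(-4)) / 3 = 17/3 = 5.6667
  S[B,B] = ((-1.25)·(-1.25) + (-1.25)·(-1.25) + (0.75)·(0.75) + (1.75)·(1.75)) / 3 = 6.75/3 = 2.25
  S[B,C] = ((-1.25)·(0) + (-1.25)·(3) + (0.75)·(1) + (1.75)·(-4)) / 3 = -10/3 = -3.3333
  S[C,C] = ((0)·(0) + (3)·(3) + (1)·(1) + (-4)·(-4)) / 3 = 26/3 = 8.6667

S is symmetric (S[j,i] = S[i,j]). Assembling:

S = [[4.9167, -1.25, 5.6667],
 [-1.25, 2.25, -3.3333],
 [5.6667, -3.3333, 8.6667]]


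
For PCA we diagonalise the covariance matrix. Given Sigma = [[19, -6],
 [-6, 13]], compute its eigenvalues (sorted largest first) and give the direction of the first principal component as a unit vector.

Step 1 — characteristic polynomial of 2×2 Sigma:
  det(Sigma - λI) = λ² - trace · λ + det = 0.
  trace = 19 + 13 = 32, det = 19·13 - (-6)² = 211.
Step 2 — discriminant:
  Δ = trace² - 4·det = 1024 - 844 = 180.
Step 3 — eigenvalues:
  λ = (trace ± √Δ)/2 = (32 ± 13.4164)/2,
  λ_1 = 22.7082,  λ_2 = 9.2918.

Step 4 — unit eigenvector for λ_1: solve (Sigma - λ_1 I)v = 0. First row:
  (19 - 22.7082)·v_x + (-6)·v_y = 0, i.e. (-3.7082)·v_x + (-6)·v_y = 0,
  so v ∝ (b, λ_1 - a) = (-6, 3.7082); multiply by -1 so the first entry is positive: u = (6, -3.7082).
  ||u|| = √((6)² + (-3.7082)²) = √(49.7508) ≈ 7.0534,
  v_1 = u/||u|| ≈ (0.8507, -0.5257) (||v_1|| = 1).

λ_1 = 22.7082,  λ_2 = 9.2918;  v_1 ≈ (0.8507, -0.5257)


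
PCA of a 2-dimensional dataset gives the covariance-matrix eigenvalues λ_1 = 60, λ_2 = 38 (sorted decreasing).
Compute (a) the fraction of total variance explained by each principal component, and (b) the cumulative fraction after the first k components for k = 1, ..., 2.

Step 1 — total variance = trace(Sigma) = Σ λ_i = 60 + 38 = 98.

Step 2 — fraction explained by component i = λ_i / Σ λ:
  PC1: 60/98 = 0.6122
  PC2: 38/98 = 0.3878

Step 3 — cumulative fraction after k components = (λ_1 + ... + λ_k) / Σ λ:
  k = 1: 60/98 = 0.6122
  k = 2: (60 + 38)/98 = 98/98 = 1

Summary (fraction, with percent):

explained: PC1 0.6122 (61.22%), PC2 0.3878 (38.78%);  cumulative: 0.6122, 1


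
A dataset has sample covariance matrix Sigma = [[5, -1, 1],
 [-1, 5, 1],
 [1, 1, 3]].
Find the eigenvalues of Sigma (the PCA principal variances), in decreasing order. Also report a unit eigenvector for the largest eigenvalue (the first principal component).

Step 1 — characteristic polynomial p(λ) = det(λI - Sigma) = λ³ - tr·λ² + c_1·λ - det, where tr = trace, c_1 = sum of the principal 2×2 minors, det = det(Sigma):
  tr = 5 + 5 + 3 = 13,
  c_1 = (5·5 - (-1)²) + (5·3 - (1)²) + (5·3 - (1)²) = 24 + 14 + 14 = 52,
  det = 5·(5·3 - (1)²) - (-1)·((-1)·3 - (1)·(1)) + (1)·((-1)·(1) - 5·(1)) = 5·(14) - (-1)·(-4) + (1)·(-6) = 60.
  So p(λ) = λ³ - 13λ² + 52λ - 60.
Step 2 — look for an integer root (rational root theorem: any rational root is an integer divisor of 60). Testing λ = 2:
  p(2) = 8 - 52 + 104 - 60 = 0  ✓
  Dividing out (λ - 2): p(λ) = (λ - 2)(λ² - 11λ + 30).
Step 3 — remaining eigenvalues from the quadratic λ² - 11λ + 30 = 0:
  Δ = 11² - 4·30 = 121 - 120 = 1,  λ = (11 ± √1)/2 = (11 ± 1)/2 = 6 or 5.
  Sorted: λ_1 = 6,  λ_2 = 5,  λ_3 = 2  (check: sum = 13 = tr ✓).

Step 4 — unit eigenvector for λ_1 = 6: v spans the null space of (Sigma - λ_1 I), whose rows are
  r_1 = (-1, -1, 1),  r_2 = (-1, -1, 1),  r_3 = (1, 1, -3).
  v is orthogonal to every row, so take v ∝ r_1 × r_3 = ((-1)·(-3) - (1)·(1), (1)·(1) - (-1)·(-3), (-1)·(1) - (-1)·(1)) = (2, -2, 0).
  Rescale (divide by 2): u = (1, -1, 0).
  ||u|| = √((1)² + (-1)² + (0)²) = √(2) ≈ 1.4142,  v_1 = u/||u|| ≈ (0.7071, -0.7071, 0) (||v_1|| = 1).

λ_1 = 6,  λ_2 = 5,  λ_3 = 2;  v_1 ≈ (0.7071, -0.7071, 0)


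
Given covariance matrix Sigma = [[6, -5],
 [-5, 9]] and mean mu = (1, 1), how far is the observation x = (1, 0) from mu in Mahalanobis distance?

Step 1 — centre the observation: (x - mu) = (0, -1).

Step 2 — invert Sigma. det(Sigma) = 6·9 - (-5)² = 29.
  Sigma^{-1} = (1/det) · [[d, -b], [-b, a]] = [[0.3103, 0.1724],
 [0.1724, 0.2069]].

Step 3 — form the quadratic (x - mu)^T · Sigma^{-1} · (x - mu):
  Sigma^{-1} · (x - mu) = (-0.1724, -0.2069).
  (x - mu)^T · [Sigma^{-1} · (x - mu)] = (0)·(-0.1724) + (-1)·(-0.2069) = 0.2069.

Step 4 — take square root: d = √(0.2069) ≈ 0.4549.

d(x, mu) = √(0.2069) ≈ 0.4549


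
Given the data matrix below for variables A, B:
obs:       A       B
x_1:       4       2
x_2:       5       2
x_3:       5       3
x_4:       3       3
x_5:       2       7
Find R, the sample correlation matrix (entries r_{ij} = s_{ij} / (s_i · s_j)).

Step 1 — column means:
  mean(A) = (4 + 5 + 5 + 3 + 2) / 5 = 19/5 = 3.8
  mean(B) = (2 + 2 + 3 + 3 + 7) / 5 = 17/5 = 3.4

Step 2 — sample variances and covariances s[i,j] = (1/(n-1)) · Σ_k (x_{k,i} - mean_i) · (x_{k,j} - mean_j), with n-1 = 4:
  s[A,A] = ((0.2)·(0.2) + (1.2)·(1.2) + (1.2)·(1.2) + (-0.8)·(-0.8) + (-1.8)·(-1.8)) / 4 = 6.8/4 = 1.7
  s[A,B] = ((0.2)·(-1.4) + (1.2)·(-1.4) + (1.2)·(-0.4) + (-0.8)·(-0.4) + (-1.8)·(3.6)) / 4 = -8.6/4 = -2.15
  s[B,B] = ((-1.4)·(-1.4) + (-1.4)·(-1.4) + (-0.4)·(-0.4) + (-0.4)·(-0.4) + (3.6)·(3.6)) / 4 = 17.2/4 = 4.3
  Sample standard deviations s_i = √(s[i,i]):
  s(A) = √(1.7) = 1.3038
  s(B) = √(4.3) = 2.0736

Step 3 — r_{ij} = s_{ij} / (s_i · s_j):
  r[A,A] = 1 (diagonal).
  r[A,B] = -2.15 / (1.3038 · 2.0736) = -2.15 / 2.7037 = -0.7952
  r[B,B] = 1 (diagonal).

R is symmetric with unit diagonal. Assembling:

R = [[1, -0.7952],
 [-0.7952, 1]]


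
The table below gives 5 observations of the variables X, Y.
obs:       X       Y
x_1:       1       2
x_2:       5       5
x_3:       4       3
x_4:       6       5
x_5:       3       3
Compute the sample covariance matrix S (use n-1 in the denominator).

Step 1 — column means:
  mean(X) = (1 + 5 + 4 + 6 + 3) / 5 = 19/5 = 3.8
  mean(Y) = (2 + 5 + 3 + 5 + 3) / 5 = 18/5 = 3.6

Step 2 — sample covariance S[i,j] = (1/(n-1)) · Σ_k (x_{k,i} - mean_i) · (x_{k,j} - mean_j), with n-1 = 4.
  S[X,X] = ((-2.8)·(-2.8) + (1.2)·(1.2) + (0.2)·(0.2) + (2.2)·(2.2) + (-0.8)·(-0.8)) / 4 = 14.8/4 = 3.7
  S[X,Y] = ((-2.8)·(-1.6) + (1.2)·(1.4) + (0.2)·(-0.6) + (2.2)·(1.4) + (-0.8)·(-0.6)) / 4 = 9.6/4 = 2.4
  S[Y,Y] = ((-1.6)·(-1.6) + (1.4)·(1.4) + (-0.6)·(-0.6) + (1.4)·(1.4) + (-0.6)·(-0.6)) / 4 = 7.2/4 = 1.8

S is symmetric (S[j,i] = S[i,j]). Assembling:

S = [[3.7, 2.4],
 [2.4, 1.8]]


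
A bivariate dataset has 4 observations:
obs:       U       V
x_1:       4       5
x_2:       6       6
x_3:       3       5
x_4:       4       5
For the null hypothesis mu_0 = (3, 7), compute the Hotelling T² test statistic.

Step 1 — sample mean vector:
  mean(U) = (4 + 6 + 3 + 4) / 4 = 17/4 = 4.25
  mean(V) = (5 + 6 + 5 + 5) / 4 = 21/4 = 5.25
  x̄ = (4.25, 5.25),  deviation x̄ - mu_0 = (4.25, 5.25) - (3, 7) = (1.25, -1.75).

Step 2 — sample covariance matrix, S[i,j] = (1/(n-1)) · Σ_k (x_{k,i} - mean_i) · (x_{k,j} - mean_j), divisor n-1 = 3:
  S[U,U] = ((-0.25)·(-0.25) + (1.75)·(1.75) + (-1.25)·(-1.25) + (-0.25)·(-0.25)) / 3 = 4.75/3 = 1.5833
  S[U,V] = ((-0.25)·(-0.25) + (1.75)·(0.75) + (-1.25)·(-0.25) + (-0.25)·(-0.25)) / 3 = 1.75/3 = 0.5833
  S[V,V] = ((-0.25)·(-0.25) + (0.75)·(0.75) + (-0.25)·(-0.25) + (-0.25)·(-0.25)) / 3 = 0.75/3 = 0.25
  S = [[1.5833, 0.5833],
 [0.5833, 0.25]].

Step 3 — invert S. det(S) = 1.5833·0.25 - (0.5833)² = 0.0556.
  S^{-1} = (1/det) · [[d, -b], [-b, a]] = [[4.5, -10.5],
 [-10.5, 28.5]].

Step 4 — quadratic form (x̄ - mu_0)^T · S^{-1} · (x̄ - mu_0):
  S^{-1} · (x̄ - mu_0) = (24, -63),
  (x̄ - mu_0)^T · [...] = (1.25)·(24) + (-1.75)·(-63) = 140.25.

Step 5 — scale by n: T² = 4 · 140.25 = 561.

T² ≈ 561
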